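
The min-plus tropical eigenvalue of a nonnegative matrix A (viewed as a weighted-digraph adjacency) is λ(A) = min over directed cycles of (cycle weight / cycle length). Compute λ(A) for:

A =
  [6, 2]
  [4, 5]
λ(A) = 3

Enumerate directed cycles and compute their means (weight / length). Sample:
  cycle 0 → 0: weight = 6, length = 1, mean = 6/1 ≈ 6.000
  cycle 1 → 1: weight = 5, length = 1, mean = 5/1 ≈ 5.000
  cycle 0 → 1 → 0: weight = 6, length = 2, mean = 6/2 ≈ 3.000
  cycle 1 → 0 → 1: weight = 6, length = 2, mean = 6/2 ≈ 3.000
Minimum mean = 3.000, attained e.g. along the cycle 0 → 1 → 0 with weight 6 and length 2. So λ(A) = 6/2 = 3.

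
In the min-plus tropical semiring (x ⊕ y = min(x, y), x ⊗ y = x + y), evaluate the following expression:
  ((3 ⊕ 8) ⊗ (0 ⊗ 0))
((3 ⊕ 8) ⊗ (0 ⊗ 0)) = 3

Expand innermost to outermost. Recall ⊕ takes the minimum of its arguments and ⊗ takes their sum. Working out the expression ((3 ⊕ 8) ⊗ (0 ⊗ 0)) gives 3.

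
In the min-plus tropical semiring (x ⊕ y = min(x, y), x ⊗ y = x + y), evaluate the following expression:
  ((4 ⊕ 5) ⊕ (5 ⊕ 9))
((4 ⊕ 5) ⊕ (5 ⊕ 9)) = 4

Expand innermost to outermost. Recall ⊕ takes the minimum of its arguments and ⊗ takes their sum. Working out the expression ((4 ⊕ 5) ⊕ (5 ⊕ 9)) gives 4.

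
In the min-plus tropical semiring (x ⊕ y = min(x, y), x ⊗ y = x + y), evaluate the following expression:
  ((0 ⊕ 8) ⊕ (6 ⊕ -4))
((0 ⊕ 8) ⊕ (6 ⊕ -4)) = -4

Expand innermost to outermost. Recall ⊕ takes the minimum of its arguments and ⊗ takes their sum. Working out the expression ((0 ⊕ 8) ⊕ (6 ⊕ -4)) gives -4.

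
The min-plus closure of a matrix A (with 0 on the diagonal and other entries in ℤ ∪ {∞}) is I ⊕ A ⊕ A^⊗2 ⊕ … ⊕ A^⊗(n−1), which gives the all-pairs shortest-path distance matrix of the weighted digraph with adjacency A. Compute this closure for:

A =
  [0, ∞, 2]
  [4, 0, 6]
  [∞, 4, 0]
Closure =
  [0, 6, 2]
  [4, 0, 6]
  [8, 4, 0]

This is the Floyd-Warshall all-pairs shortest-path computation. For each intermediate vertex k = 0, 1, …, 2, update dist[i][j] ← min(dist[i][j], dist[i][k] + dist[k][j]). The final matrix gives, for each (i, j), the minimum total weight of any directed path from i to j (possibly empty when i = j).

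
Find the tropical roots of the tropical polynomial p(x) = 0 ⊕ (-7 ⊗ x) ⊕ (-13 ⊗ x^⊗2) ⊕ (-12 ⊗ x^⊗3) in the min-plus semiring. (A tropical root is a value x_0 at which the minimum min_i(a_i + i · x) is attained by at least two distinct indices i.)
Roots: {-1, 6, 7}

Each tropical root is a break point of the lower envelope of the lines y = a_i + i · x (there are 4 lines, with slopes 0, 1, ..., 3). Only the lines that attain the minimum somewhere contribute to roots; other lines are dominated. Here the surviving (envelope) indices are i = 3, i = 2, i = 1, i = 0.
Intersections between consecutive envelope lines give the roots: for adjacent envelope indices i < j the intersection is x = (a_i − a_j) / (j − i). Reading off the sorted break points: {-1, 6, 7}.
Verification: at each break x_0, at least two indices attain the minimum of min_i(a_i + i · x_0).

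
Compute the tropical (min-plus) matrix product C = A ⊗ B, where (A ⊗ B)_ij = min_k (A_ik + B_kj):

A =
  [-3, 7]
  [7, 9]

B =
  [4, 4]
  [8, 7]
A ⊗ B =
  [1, 1]
  [11, 11]

Apply the min-plus product entry-by-entry:
  C[0][0] = min over k of (A[0][0] + B[0][0] = -3 + 4 = 1, A[0][1] + B[1][0] = 7 + 8 = 15) = 1 (attained at k = 0)
  C[0][1] = min over k of (A[0][0] + B[0][1] = -3 + 4 = 1, A[0][1] + B[1][1] = 7 + 7 = 14) = 1 (attained at k = 0)
  C[1][0] = min over k of (A[1][0] + B[0][0] = 7 + 4 = 11, A[1][1] + B[1][0] = 9 + 8 = 17) = 11 (attained at k = 0)
  C[1][1] = min over k of (A[1][0] + B[0][1] = 7 + 4 = 11, A[1][1] + B[1][1] = 9 + 7 = 16) = 11 (attained at k = 0)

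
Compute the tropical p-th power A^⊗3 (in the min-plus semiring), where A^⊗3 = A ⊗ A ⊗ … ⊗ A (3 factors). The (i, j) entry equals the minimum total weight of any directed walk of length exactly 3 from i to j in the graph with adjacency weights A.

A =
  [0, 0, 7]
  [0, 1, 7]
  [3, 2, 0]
A^⊗3 =
  [0, 0, 7]
  [0, 0, 7]
  [2, 2, 0]

Each entry (A^⊗3)_ij equals the minimum over all length-3 walks i = v_0 → v_1 → … → v_3 = j of Σ_t A[v_t][v_{t+1}]. For example, for (i, j) = (0, 2) we minimise over 9 possible intermediate vertex sequences; the minimum is 7, attained along the walk 0 → 0 → 0 → 2.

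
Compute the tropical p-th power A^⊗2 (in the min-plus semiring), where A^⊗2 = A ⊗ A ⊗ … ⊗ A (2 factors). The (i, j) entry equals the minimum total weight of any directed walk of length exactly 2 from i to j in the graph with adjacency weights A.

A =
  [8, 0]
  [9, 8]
A^⊗2 =
  [9, 8]
  [17, 9]

Each entry (A^⊗2)_ij equals the minimum over all length-2 walks i = v_0 → v_1 → … → v_2 = j of Σ_t A[v_t][v_{t+1}]. For example, for (i, j) = (0, 1) we minimise over 2 possible intermediate vertex sequences; the minimum is 8, attained along the walk 0 → 0 → 1.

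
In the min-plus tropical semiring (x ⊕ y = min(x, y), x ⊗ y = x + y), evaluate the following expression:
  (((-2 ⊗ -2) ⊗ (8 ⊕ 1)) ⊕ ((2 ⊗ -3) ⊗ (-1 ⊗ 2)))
(((-2 ⊗ -2) ⊗ (8 ⊕ 1)) ⊕ ((2 ⊗ -3) ⊗ (-1 ⊗ 2))) = -3

Expand innermost to outermost. Recall ⊕ takes the minimum of its arguments and ⊗ takes their sum. Working out the expression (((-2 ⊗ -2) ⊗ (8 ⊕ 1)) ⊕ ((2 ⊗ -3) ⊗ (-1 ⊗ 2))) gives -3.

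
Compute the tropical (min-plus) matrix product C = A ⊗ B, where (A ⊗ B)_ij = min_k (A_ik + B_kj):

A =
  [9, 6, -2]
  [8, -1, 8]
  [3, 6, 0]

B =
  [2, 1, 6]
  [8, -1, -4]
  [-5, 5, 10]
A ⊗ B =
  [-7, 3, 2]
  [3, -2, -5]
  [-5, 4, 2]

Apply the min-plus product entry-by-entry:
  C[0][0] = min over k of (A[0][0] + B[0][0] = 9 + 2 = 11, A[0][1] + B[1][0] = 6 + 8 = 14, A[0][2] + B[2][0] = -2 + -5 = -7) = -7 (attained at k = 2)
  C[0][1] = min over k of (A[0][0] + B[0][1] = 9 + 1 = 10, A[0][1] + B[1][1] = 6 + -1 = 5, A[0][2] + B[2][1] = -2 + 5 = 3) = 3 (attained at k = 2)
  C[0][2] = min over k of (A[0][0] + B[0][2] = 9 + 6 = 15, A[0][1] + B[1][2] = 6 + -4 = 2, A[0][2] + B[2][2] = -2 + 10 = 8) = 2 (attained at k = 1)
  C[1][0] = min over k of (A[1][0] + B[0][0] = 8 + 2 = 10, A[1][1] + B[1][0] = -1 + 8 = 7, A[1][2] + B[2][0] = 8 + -5 = 3) = 3 (attained at k = 2)
  C[1][1] = min over k of (A[1][0] + B[0][1] = 8 + 1 = 9, A[1][1] + B[1][1] = -1 + -1 = -2, A[1][2] + B[2][1] = 8 + 5 = 13) = -2 (attained at k = 1)
  C[1][2] = min over k of (A[1][0] + B[0][2] = 8 + 6 = 14, A[1][1] + B[1][2] = -1 + -4 = -5, A[1][2] + B[2][2] = 8 + 10 = 18) = -5 (attained at k = 1)
  C[2][0] = min over k of (A[2][0] + B[0][0] = 3 + 2 = 5, A[2][1] + B[1][0] = 6 + 8 = 14, A[2][2] + B[2][0] = 0 + -5 = -5) = -5 (attained at k = 2)
  C[2][1] = min over k of (A[2][0] + B[0][1] = 3 + 1 = 4, A[2][1] + B[1][1] = 6 + -1 = 5, A[2][2] + B[2][1] = 0 + 5 = 5) = 4 (attained at k = 0)
  C[2][2] = min over k of (A[2][0] + B[0][2] = 3 + 6 = 9, A[2][1] + B[1][2] = 6 + -4 = 2, A[2][2] + B[2][2] = 0 + 10 = 10) = 2 (attained at k = 1)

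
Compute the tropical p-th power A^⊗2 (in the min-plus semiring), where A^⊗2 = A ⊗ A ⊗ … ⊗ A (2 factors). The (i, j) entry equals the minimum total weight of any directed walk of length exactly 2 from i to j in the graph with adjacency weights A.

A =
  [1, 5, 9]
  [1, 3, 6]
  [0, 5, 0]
A^⊗2 =
  [2, 6, 9]
  [2, 6, 6]
  [0, 5, 0]

Each entry (A^⊗2)_ij equals the minimum over all length-2 walks i = v_0 → v_1 → … → v_2 = j of Σ_t A[v_t][v_{t+1}]. For example, for (i, j) = (0, 2) we minimise over 3 possible intermediate vertex sequences; the minimum is 9, attained along the walk 0 → 2 → 2.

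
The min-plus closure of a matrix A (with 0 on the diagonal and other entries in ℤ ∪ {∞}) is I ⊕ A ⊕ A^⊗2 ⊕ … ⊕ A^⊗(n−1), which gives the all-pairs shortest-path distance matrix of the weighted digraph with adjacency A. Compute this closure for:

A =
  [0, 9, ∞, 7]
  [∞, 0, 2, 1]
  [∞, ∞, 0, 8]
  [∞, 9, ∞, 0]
Closure =
  [0, 9, 11, 7]
  [∞, 0, 2, 1]
  [∞, 17, 0, 8]
  [∞, 9, 11, 0]

This is the Floyd-Warshall all-pairs shortest-path computation. For each intermediate vertex k = 0, 1, …, 3, update dist[i][j] ← min(dist[i][j], dist[i][k] + dist[k][j]). The final matrix gives, for each (i, j), the minimum total weight of any directed path from i to j (possibly empty when i = j).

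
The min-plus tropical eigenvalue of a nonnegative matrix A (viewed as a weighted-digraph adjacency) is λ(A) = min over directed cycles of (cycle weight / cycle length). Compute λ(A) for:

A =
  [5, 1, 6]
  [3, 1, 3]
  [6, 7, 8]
λ(A) = 1

Enumerate directed cycles and compute their means (weight / length). Sample:
  cycle 0 → 0: weight = 5, length = 1, mean = 5/1 ≈ 5.000
  cycle 1 → 1: weight = 1, length = 1, mean = 1/1 ≈ 1.000
  cycle 2 → 2: weight = 8, length = 1, mean = 8/1 ≈ 8.000
  cycle 0 → 1 → 0: weight = 4, length = 2, mean = 4/2 ≈ 2.000
  cycle 0 → 2 → 0: weight = 12, length = 2, mean = 12/2 ≈ 6.000
  cycle 1 → 0 → 1: weight = 4, length = 2, mean = 4/2 ≈ 2.000
Minimum mean = 1.000, attained e.g. along the cycle 1 → 1 with weight 1 and length 1. So λ(A) = 1/1 = 1.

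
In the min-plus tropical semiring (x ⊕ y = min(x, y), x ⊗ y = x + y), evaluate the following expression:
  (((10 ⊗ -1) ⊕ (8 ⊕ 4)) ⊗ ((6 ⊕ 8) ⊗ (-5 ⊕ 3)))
(((10 ⊗ -1) ⊕ (8 ⊕ 4)) ⊗ ((6 ⊕ 8) ⊗ (-5 ⊕ 3))) = 5

Expand innermost to outermost. Recall ⊕ takes the minimum of its arguments and ⊗ takes their sum. Working out the expression (((10 ⊗ -1) ⊕ (8 ⊕ 4)) ⊗ ((6 ⊕ 8) ⊗ (-5 ⊕ 3))) gives 5.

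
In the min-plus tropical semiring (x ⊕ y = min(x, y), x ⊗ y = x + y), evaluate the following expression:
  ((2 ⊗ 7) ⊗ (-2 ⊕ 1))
((2 ⊗ 7) ⊗ (-2 ⊕ 1)) = 7

Expand innermost to outermost. Recall ⊕ takes the minimum of its arguments and ⊗ takes their sum. Working out the expression ((2 ⊗ 7) ⊗ (-2 ⊕ 1)) gives 7.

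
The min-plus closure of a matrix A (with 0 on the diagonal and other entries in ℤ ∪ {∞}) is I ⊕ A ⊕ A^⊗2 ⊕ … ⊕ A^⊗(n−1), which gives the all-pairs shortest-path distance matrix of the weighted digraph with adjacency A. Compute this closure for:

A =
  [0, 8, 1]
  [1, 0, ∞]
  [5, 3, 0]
Closure =
  [0, 4, 1]
  [1, 0, 2]
  [4, 3, 0]

This is the Floyd-Warshall all-pairs shortest-path computation. For each intermediate vertex k = 0, 1, …, 2, update dist[i][j] ← min(dist[i][j], dist[i][k] + dist[k][j]). The final matrix gives, for each (i, j), the minimum total weight of any directed path from i to j (possibly empty when i = j).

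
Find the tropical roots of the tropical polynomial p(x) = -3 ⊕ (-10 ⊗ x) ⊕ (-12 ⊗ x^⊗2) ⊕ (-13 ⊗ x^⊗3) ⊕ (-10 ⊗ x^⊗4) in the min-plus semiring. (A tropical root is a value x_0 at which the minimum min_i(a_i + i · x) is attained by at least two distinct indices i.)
Roots: {-3, 1, 2, 7}

Each tropical root is a break point of the lower envelope of the lines y = a_i + i · x (there are 5 lines, with slopes 0, 1, ..., 4). Only the lines that attain the minimum somewhere contribute to roots; other lines are dominated. Here the surviving (envelope) indices are i = 4, i = 3, i = 2, i = 1, i = 0.
Intersections between consecutive envelope lines give the roots: for adjacent envelope indices i < j the intersection is x = (a_i − a_j) / (j − i). Reading off the sorted break points: {-3, 1, 2, 7}.
Verification: at each break x_0, at least two indices attain the minimum of min_i(a_i + i · x_0).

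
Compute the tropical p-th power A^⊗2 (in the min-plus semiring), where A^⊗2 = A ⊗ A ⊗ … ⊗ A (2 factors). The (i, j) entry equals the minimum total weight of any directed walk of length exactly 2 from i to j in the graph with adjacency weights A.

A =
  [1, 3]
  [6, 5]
A^⊗2 =
  [2, 4]
  [7, 9]

Each entry (A^⊗2)_ij equals the minimum over all length-2 walks i = v_0 → v_1 → … → v_2 = j of Σ_t A[v_t][v_{t+1}]. For example, for (i, j) = (0, 1) we minimise over 2 possible intermediate vertex sequences; the minimum is 4, attained along the walk 0 → 0 → 1.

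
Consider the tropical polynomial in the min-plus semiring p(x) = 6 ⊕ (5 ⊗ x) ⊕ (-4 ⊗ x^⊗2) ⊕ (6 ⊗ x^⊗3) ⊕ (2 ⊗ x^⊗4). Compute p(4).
p(4) = 4

A tropical monomial a ⊗ x^⊗i evaluates to a + i · x. Evaluating each term at x = 4:
  Term 0 contributes 6 + 0 · 4 = 6
  Term 1 contributes 5 + 1 · 4 = 9
  Term 2 contributes -4 + 2 · 4 = 4
  Term 3 contributes 6 + 3 · 4 = 18
  Term 4 contributes 2 + 4 · 4 = 18
p(4) = ⊕ of these = min[6, 9, 4, 18, 18] = 4.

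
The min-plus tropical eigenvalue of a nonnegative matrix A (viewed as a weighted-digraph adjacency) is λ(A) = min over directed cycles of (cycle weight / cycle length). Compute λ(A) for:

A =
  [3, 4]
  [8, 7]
λ(A) = 3

Enumerate directed cycles and compute their means (weight / length). Sample:
  cycle 0 → 0: weight = 3, length = 1, mean = 3/1 ≈ 3.000
  cycle 1 → 1: weight = 7, length = 1, mean = 7/1 ≈ 7.000
  cycle 0 → 1 → 0: weight = 12, length = 2, mean = 12/2 ≈ 6.000
  cycle 1 → 0 → 1: weight = 12, length = 2, mean = 12/2 ≈ 6.000
Minimum mean = 3.000, attained e.g. along the cycle 0 → 0 with weight 3 and length 1. So λ(A) = 3/1 = 3.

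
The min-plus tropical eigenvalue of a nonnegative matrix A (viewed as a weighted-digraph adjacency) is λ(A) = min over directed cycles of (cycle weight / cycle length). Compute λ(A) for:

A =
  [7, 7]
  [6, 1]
λ(A) = 1

Enumerate directed cycles and compute their means (weight / length). Sample:
  cycle 0 → 0: weight = 7, length = 1, mean = 7/1 ≈ 7.000
  cycle 1 → 1: weight = 1, length = 1, mean = 1/1 ≈ 1.000
  cycle 0 → 1 → 0: weight = 13, length = 2, mean = 13/2 ≈ 6.500
  cycle 1 → 0 → 1: weight = 13, length = 2, mean = 13/2 ≈ 6.500
Minimum mean = 1.000, attained e.g. along the cycle 1 → 1 with weight 1 and length 1. So λ(A) = 1/1 = 1.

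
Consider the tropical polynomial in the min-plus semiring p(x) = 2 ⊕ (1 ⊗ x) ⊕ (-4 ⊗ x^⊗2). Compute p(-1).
p(-1) = -6

A tropical monomial a ⊗ x^⊗i evaluates to a + i · x. Evaluating each term at x = -1:
  Term 0 contributes 2 + 0 · -1 = 2
  Term 1 contributes 1 + 1 · -1 = 0
  Term 2 contributes -4 + 2 · -1 = -6
p(-1) = ⊕ of these = min[2, 0, -6] = -6.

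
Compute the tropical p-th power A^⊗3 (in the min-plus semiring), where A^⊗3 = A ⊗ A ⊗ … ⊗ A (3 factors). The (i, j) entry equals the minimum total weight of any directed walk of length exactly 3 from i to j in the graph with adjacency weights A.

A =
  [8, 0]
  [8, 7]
A^⊗3 =
  [15, 8]
  [16, 15]

Each entry (A^⊗3)_ij equals the minimum over all length-3 walks i = v_0 → v_1 → … → v_3 = j of Σ_t A[v_t][v_{t+1}]. For example, for (i, j) = (0, 1) we minimise over 4 possible intermediate vertex sequences; the minimum is 8, attained along the walk 0 → 1 → 0 → 1.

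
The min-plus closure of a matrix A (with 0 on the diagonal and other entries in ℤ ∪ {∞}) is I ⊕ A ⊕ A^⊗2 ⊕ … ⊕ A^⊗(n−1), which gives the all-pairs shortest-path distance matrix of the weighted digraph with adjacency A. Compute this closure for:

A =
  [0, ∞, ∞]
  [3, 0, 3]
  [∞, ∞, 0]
Closure =
  [0, ∞, ∞]
  [3, 0, 3]
  [∞, ∞, 0]

This is the Floyd-Warshall all-pairs shortest-path computation. For each intermediate vertex k = 0, 1, …, 2, update dist[i][j] ← min(dist[i][j], dist[i][k] + dist[k][j]). The final matrix gives, for each (i, j), the minimum total weight of any directed path from i to j (possibly empty when i = j).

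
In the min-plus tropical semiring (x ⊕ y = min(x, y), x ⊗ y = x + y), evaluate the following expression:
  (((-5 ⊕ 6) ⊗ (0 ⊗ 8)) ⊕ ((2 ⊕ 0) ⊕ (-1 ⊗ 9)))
(((-5 ⊕ 6) ⊗ (0 ⊗ 8)) ⊕ ((2 ⊕ 0) ⊕ (-1 ⊗ 9))) = 0

Expand innermost to outermost. Recall ⊕ takes the minimum of its arguments and ⊗ takes their sum. Working out the expression (((-5 ⊕ 6) ⊗ (0 ⊗ 8)) ⊕ ((2 ⊕ 0) ⊕ (-1 ⊗ 9))) gives 0.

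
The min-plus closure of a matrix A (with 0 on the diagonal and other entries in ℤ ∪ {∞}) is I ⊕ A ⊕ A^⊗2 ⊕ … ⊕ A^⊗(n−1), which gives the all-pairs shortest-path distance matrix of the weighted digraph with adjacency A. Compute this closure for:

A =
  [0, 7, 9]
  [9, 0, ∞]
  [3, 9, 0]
Closure =
  [0, 7, 9]
  [9, 0, 18]
  [3, 9, 0]

This is the Floyd-Warshall all-pairs shortest-path computation. For each intermediate vertex k = 0, 1, …, 2, update dist[i][j] ← min(dist[i][j], dist[i][k] + dist[k][j]). The final matrix gives, for each (i, j), the minimum total weight of any directed path from i to j (possibly empty when i = j).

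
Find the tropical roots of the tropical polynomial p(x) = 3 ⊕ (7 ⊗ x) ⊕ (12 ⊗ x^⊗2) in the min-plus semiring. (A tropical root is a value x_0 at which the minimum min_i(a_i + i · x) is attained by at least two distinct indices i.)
Roots: {-5, -4}

Each tropical root is a break point of the lower envelope of the lines y = a_i + i · x (there are 3 lines, with slopes 0, 1, ..., 2). Only the lines that attain the minimum somewhere contribute to roots; other lines are dominated. Here the surviving (envelope) indices are i = 2, i = 1, i = 0.
Intersections between consecutive envelope lines give the roots: for adjacent envelope indices i < j the intersection is x = (a_i − a_j) / (j − i). Reading off the sorted break points: {-5, -4}.
Verification: at each break x_0, at least two indices attain the minimum of min_i(a_i + i · x_0).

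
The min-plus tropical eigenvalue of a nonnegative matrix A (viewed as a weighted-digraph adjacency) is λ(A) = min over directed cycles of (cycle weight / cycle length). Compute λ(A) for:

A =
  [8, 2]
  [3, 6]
λ(A) = 5/2

Enumerate directed cycles and compute their means (weight / length). Sample:
  cycle 0 → 0: weight = 8, length = 1, mean = 8/1 ≈ 8.000
  cycle 1 → 1: weight = 6, length = 1, mean = 6/1 ≈ 6.000
  cycle 0 → 1 → 0: weight = 5, length = 2, mean = 5/2 ≈ 2.500
  cycle 1 → 0 → 1: weight = 5, length = 2, mean = 5/2 ≈ 2.500
Minimum mean = 2.500, attained e.g. along the cycle 0 → 1 → 0 with weight 5 and length 2. So λ(A) = 5/2 = 5/2.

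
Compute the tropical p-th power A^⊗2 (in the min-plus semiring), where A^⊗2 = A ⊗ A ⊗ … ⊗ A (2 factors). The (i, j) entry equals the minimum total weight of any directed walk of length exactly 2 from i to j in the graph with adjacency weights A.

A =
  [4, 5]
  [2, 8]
A^⊗2 =
  [7, 9]
  [6, 7]

Each entry (A^⊗2)_ij equals the minimum over all length-2 walks i = v_0 → v_1 → … → v_2 = j of Σ_t A[v_t][v_{t+1}]. For example, for (i, j) = (0, 1) we minimise over 2 possible intermediate vertex sequences; the minimum is 9, attained along the walk 0 → 0 → 1.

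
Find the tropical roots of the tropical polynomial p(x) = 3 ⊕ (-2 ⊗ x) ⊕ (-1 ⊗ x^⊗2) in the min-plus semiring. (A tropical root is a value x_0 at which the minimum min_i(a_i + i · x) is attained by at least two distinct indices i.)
Roots: {-1, 5}

Each tropical root is a break point of the lower envelope of the lines y = a_i + i · x (there are 3 lines, with slopes 0, 1, ..., 2). Only the lines that attain the minimum somewhere contribute to roots; other lines are dominated. Here the surviving (envelope) indices are i = 2, i = 1, i = 0.
Intersections between consecutive envelope lines give the roots: for adjacent envelope indices i < j the intersection is x = (a_i − a_j) / (j − i). Reading off the sorted break points: {-1, 5}.
Verification: at each break x_0, at least two indices attain the minimum of min_i(a_i + i · x_0).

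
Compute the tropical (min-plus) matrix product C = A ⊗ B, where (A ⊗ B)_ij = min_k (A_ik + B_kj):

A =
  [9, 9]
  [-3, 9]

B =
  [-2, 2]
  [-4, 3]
A ⊗ B =
  [5, 11]
  [-5, -1]

Apply the min-plus product entry-by-entry:
  C[0][0] = min over k of (A[0][0] + B[0][0] = 9 + -2 = 7, A[0][1] + B[1][0] = 9 + -4 = 5) = 5 (attained at k = 1)
  C[0][1] = min over k of (A[0][0] + B[0][1] = 9 + 2 = 11, A[0][1] + B[1][1] = 9 + 3 = 12) = 11 (attained at k = 0)
  C[1][0] = min over k of (A[1][0] + B[0][0] = -3 + -2 = -5, A[1][1] + B[1][0] = 9 + -4 = 5) = -5 (attained at k = 0)
  C[1][1] = min over k of (A[1][0] + B[0][1] = -3 + 2 = -1, A[1][1] + B[1][1] = 9 + 3 = 12) = -1 (attained at k = 0)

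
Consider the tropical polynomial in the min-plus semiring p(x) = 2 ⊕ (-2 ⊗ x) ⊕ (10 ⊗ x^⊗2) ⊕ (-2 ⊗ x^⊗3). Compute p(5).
p(5) = 2

A tropical monomial a ⊗ x^⊗i evaluates to a + i · x. Evaluating each term at x = 5:
  Term 0 contributes 2 + 0 · 5 = 2
  Term 1 contributes -2 + 1 · 5 = 3
  Term 2 contributes 10 + 2 · 5 = 20
  Term 3 contributes -2 + 3 · 5 = 13
p(5) = ⊕ of these = min[2, 3, 20, 13] = 2.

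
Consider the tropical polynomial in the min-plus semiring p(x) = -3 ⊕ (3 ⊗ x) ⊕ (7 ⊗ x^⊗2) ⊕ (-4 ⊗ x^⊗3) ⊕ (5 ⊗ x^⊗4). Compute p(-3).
p(-3) = -13

A tropical monomial a ⊗ x^⊗i evaluates to a + i · x. Evaluating each term at x = -3:
  Term 0 contributes -3 + 0 · -3 = -3
  Term 1 contributes 3 + 1 · -3 = 0
  Term 2 contributes 7 + 2 · -3 = 1
  Term 3 contributes -4 + 3 · -3 = -13
  Term 4 contributes 5 + 4 · -3 = -7
p(-3) = ⊕ of these = min[-3, 0, 1, -13, -7] = -13.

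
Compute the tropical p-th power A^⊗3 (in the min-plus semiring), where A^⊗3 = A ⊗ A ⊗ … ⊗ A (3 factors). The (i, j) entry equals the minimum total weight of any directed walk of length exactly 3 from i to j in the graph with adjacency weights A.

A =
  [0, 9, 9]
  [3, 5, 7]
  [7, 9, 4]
A^⊗3 =
  [0, 9, 9]
  [3, 12, 12]
  [7, 16, 12]

Each entry (A^⊗3)_ij equals the minimum over all length-3 walks i = v_0 → v_1 → … → v_3 = j of Σ_t A[v_t][v_{t+1}]. For example, for (i, j) = (0, 2) we minimise over 9 possible intermediate vertex sequences; the minimum is 9, attained along the walk 0 → 0 → 0 → 2.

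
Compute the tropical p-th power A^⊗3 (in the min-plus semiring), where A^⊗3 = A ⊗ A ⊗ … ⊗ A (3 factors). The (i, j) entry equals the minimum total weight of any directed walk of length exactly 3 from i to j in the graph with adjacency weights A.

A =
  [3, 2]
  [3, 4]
A^⊗3 =
  [8, 7]
  [8, 8]

Each entry (A^⊗3)_ij equals the minimum over all length-3 walks i = v_0 → v_1 → … → v_3 = j of Σ_t A[v_t][v_{t+1}]. For example, for (i, j) = (0, 1) we minimise over 4 possible intermediate vertex sequences; the minimum is 7, attained along the walk 0 → 1 → 0 → 1.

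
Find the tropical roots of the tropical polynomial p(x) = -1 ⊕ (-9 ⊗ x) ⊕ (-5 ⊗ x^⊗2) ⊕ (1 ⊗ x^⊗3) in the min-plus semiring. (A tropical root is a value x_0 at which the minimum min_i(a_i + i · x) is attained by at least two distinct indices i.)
Roots: {-6, -4, 8}

Each tropical root is a break point of the lower envelope of the lines y = a_i + i · x (there are 4 lines, with slopes 0, 1, ..., 3). Only the lines that attain the minimum somewhere contribute to roots; other lines are dominated. Here the surviving (envelope) indices are i = 3, i = 2, i = 1, i = 0.
Intersections between consecutive envelope lines give the roots: for adjacent envelope indices i < j the intersection is x = (a_i − a_j) / (j − i). Reading off the sorted break points: {-6, -4, 8}.
Verification: at each break x_0, at least two indices attain the minimum of min_i(a_i + i · x_0).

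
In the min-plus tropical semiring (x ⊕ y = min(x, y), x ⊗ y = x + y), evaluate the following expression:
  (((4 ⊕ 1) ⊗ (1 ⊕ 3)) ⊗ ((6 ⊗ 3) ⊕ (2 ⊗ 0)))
(((4 ⊕ 1) ⊗ (1 ⊕ 3)) ⊗ ((6 ⊗ 3) ⊕ (2 ⊗ 0))) = 4

Expand innermost to outermost. Recall ⊕ takes the minimum of its arguments and ⊗ takes their sum. Working out the expression (((4 ⊕ 1) ⊗ (1 ⊕ 3)) ⊗ ((6 ⊗ 3) ⊕ (2 ⊗ 0))) gives 4.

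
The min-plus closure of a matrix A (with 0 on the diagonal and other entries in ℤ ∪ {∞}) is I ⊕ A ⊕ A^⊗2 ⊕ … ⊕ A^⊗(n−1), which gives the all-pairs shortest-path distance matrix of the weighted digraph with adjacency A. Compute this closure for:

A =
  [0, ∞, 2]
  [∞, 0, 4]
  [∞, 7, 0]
Closure =
  [0, 9, 2]
  [∞, 0, 4]
  [∞, 7, 0]

This is the Floyd-Warshall all-pairs shortest-path computation. For each intermediate vertex k = 0, 1, …, 2, update dist[i][j] ← min(dist[i][j], dist[i][k] + dist[k][j]). The final matrix gives, for each (i, j), the minimum total weight of any directed path from i to j (possibly empty when i = j).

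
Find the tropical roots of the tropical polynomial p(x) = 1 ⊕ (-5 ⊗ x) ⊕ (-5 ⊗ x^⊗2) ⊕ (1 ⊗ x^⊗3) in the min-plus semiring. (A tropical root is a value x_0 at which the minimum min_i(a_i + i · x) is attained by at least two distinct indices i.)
Roots: {-6, 0, 6}

Each tropical root is a break point of the lower envelope of the lines y = a_i + i · x (there are 4 lines, with slopes 0, 1, ..., 3). Only the lines that attain the minimum somewhere contribute to roots; other lines are dominated. Here the surviving (envelope) indices are i = 3, i = 2, i = 1, i = 0.
Intersections between consecutive envelope lines give the roots: for adjacent envelope indices i < j the intersection is x = (a_i − a_j) / (j − i). Reading off the sorted break points: {-6, 0, 6}.
Verification: at each break x_0, at least two indices attain the minimum of min_i(a_i + i · x_0).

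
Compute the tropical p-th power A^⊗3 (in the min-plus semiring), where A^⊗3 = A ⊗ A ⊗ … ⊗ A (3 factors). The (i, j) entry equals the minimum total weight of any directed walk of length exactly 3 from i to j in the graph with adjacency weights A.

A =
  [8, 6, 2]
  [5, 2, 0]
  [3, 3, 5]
A^⊗3 =
  [9, 7, 5]
  [5, 5, 3]
  [6, 6, 5]

Each entry (A^⊗3)_ij equals the minimum over all length-3 walks i = v_0 → v_1 → … → v_3 = j of Σ_t A[v_t][v_{t+1}]. For example, for (i, j) = (0, 2) we minimise over 9 possible intermediate vertex sequences; the minimum is 5, attained along the walk 0 → 2 → 1 → 2.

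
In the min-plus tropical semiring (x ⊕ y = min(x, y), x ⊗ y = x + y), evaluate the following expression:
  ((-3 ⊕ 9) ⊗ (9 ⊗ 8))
((-3 ⊕ 9) ⊗ (9 ⊗ 8)) = 14

Expand innermost to outermost. Recall ⊕ takes the minimum of its arguments and ⊗ takes their sum. Working out the expression ((-3 ⊕ 9) ⊗ (9 ⊗ 8)) gives 14.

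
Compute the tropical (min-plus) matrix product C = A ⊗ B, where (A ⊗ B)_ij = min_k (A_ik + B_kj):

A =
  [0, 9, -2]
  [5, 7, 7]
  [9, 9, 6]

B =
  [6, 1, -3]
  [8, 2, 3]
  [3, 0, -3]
A ⊗ B =
  [1, -2, -5]
  [10, 6, 2]
  [9, 6, 3]

Apply the min-plus product entry-by-entry:
  C[0][0] = min over k of (A[0][0] + B[0][0] = 0 + 6 = 6, A[0][1] + B[1][0] = 9 + 8 = 17, A[0][2] + B[2][0] = -2 + 3 = 1) = 1 (attained at k = 2)
  C[0][1] = min over k of (A[0][0] + B[0][1] = 0 + 1 = 1, A[0][1] + B[1][1] = 9 + 2 = 11, A[0][2] + B[2][1] = -2 + 0 = -2) = -2 (attained at k = 2)
  C[0][2] = min over k of (A[0][0] + B[0][2] = 0 + -3 = -3, A[0][1] + B[1][2] = 9 + 3 = 12, A[0][2] + B[2][2] = -2 + -3 = -5) = -5 (attained at k = 2)
  C[1][0] = min over k of (A[1][0] + B[0][0] = 5 + 6 = 11, A[1][1] + B[1][0] = 7 + 8 = 15, A[1][2] + B[2][0] = 7 + 3 = 10) = 10 (attained at k = 2)
  C[1][1] = min over k of (A[1][0] + B[0][1] = 5 + 1 = 6, A[1][1] + B[1][1] = 7 + 2 = 9, A[1][2] + B[2][1] = 7 + 0 = 7) = 6 (attained at k = 0)
  C[1][2] = min over k of (A[1][0] + B[0][2] = 5 + -3 = 2, A[1][1] + B[1][2] = 7 + 3 = 10, A[1][2] + B[2][2] = 7 + -3 = 4) = 2 (attained at k = 0)
  C[2][0] = min over k of (A[2][0] + B[0][0] = 9 + 6 = 15, A[2][1] + B[1][0] = 9 + 8 = 17, A[2][2] + B[2][0] = 6 + 3 = 9) = 9 (attained at k = 2)
  C[2][1] = min over k of (A[2][0] + B[0][1] = 9 + 1 = 10, A[2][1] + B[1][1] = 9 + 2 = 11, A[2][2] + B[2][1] = 6 + 0 = 6) = 6 (attained at k = 2)
  C[2][2] = min over k of (A[2][0] + B[0][2] = 9 + -3 = 6, A[2][1] + B[1][2] = 9 + 3 = 12, A[2][2] + B[2][2] = 6 + -3 = 3) = 3 (attained at k = 2)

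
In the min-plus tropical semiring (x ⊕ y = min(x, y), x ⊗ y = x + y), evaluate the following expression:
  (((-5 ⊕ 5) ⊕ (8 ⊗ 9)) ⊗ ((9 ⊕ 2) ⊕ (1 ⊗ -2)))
(((-5 ⊕ 5) ⊕ (8 ⊗ 9)) ⊗ ((9 ⊕ 2) ⊕ (1 ⊗ -2))) = -6

Expand innermost to outermost. Recall ⊕ takes the minimum of its arguments and ⊗ takes their sum. Working out the expression (((-5 ⊕ 5) ⊕ (8 ⊗ 9)) ⊗ ((9 ⊕ 2) ⊕ (1 ⊗ -2))) gives -6.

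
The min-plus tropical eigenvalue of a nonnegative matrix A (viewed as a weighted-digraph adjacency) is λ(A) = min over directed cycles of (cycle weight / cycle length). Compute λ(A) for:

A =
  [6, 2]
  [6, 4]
λ(A) = 4

Enumerate directed cycles and compute their means (weight / length). Sample:
  cycle 0 → 0: weight = 6, length = 1, mean = 6/1 ≈ 6.000
  cycle 1 → 1: weight = 4, length = 1, mean = 4/1 ≈ 4.000
  cycle 0 → 1 → 0: weight = 8, length = 2, mean = 8/2 ≈ 4.000
  cycle 1 → 0 → 1: weight = 8, length = 2, mean = 8/2 ≈ 4.000
Minimum mean = 4.000, attained e.g. along the cycle 1 → 1 with weight 4 and length 1. So λ(A) = 4/1 = 4.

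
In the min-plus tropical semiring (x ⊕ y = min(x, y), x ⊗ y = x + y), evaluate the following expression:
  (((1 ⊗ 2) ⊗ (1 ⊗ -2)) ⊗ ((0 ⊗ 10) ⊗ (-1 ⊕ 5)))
(((1 ⊗ 2) ⊗ (1 ⊗ -2)) ⊗ ((0 ⊗ 10) ⊗ (-1 ⊕ 5))) = 11

Expand innermost to outermost. Recall ⊕ takes the minimum of its arguments and ⊗ takes their sum. Working out the expression (((1 ⊗ 2) ⊗ (1 ⊗ -2)) ⊗ ((0 ⊗ 10) ⊗ (-1 ⊕ 5))) gives 11.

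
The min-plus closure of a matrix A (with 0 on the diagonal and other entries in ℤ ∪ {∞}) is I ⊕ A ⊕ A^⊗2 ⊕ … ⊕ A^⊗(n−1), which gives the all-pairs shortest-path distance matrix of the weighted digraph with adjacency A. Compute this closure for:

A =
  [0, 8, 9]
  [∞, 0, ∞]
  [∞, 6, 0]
Closure =
  [0, 8, 9]
  [∞, 0, ∞]
  [∞, 6, 0]

This is the Floyd-Warshall all-pairs shortest-path computation. For each intermediate vertex k = 0, 1, …, 2, update dist[i][j] ← min(dist[i][j], dist[i][k] + dist[k][j]). The final matrix gives, for each (i, j), the minimum total weight of any directed path from i to j (possibly empty when i = j).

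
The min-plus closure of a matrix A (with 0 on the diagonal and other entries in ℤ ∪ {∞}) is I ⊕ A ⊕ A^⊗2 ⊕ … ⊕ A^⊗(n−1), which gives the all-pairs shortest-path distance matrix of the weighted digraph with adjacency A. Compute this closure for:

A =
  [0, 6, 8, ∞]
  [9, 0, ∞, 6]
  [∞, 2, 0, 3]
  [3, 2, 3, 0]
Closure =
  [0, 6, 8, 11]
  [9, 0, 9, 6]
  [6, 2, 0, 3]
  [3, 2, 3, 0]

This is the Floyd-Warshall all-pairs shortest-path computation. For each intermediate vertex k = 0, 1, …, 3, update dist[i][j] ← min(dist[i][j], dist[i][k] + dist[k][j]). The final matrix gives, for each (i, j), the minimum total weight of any directed path from i to j (possibly empty when i = j).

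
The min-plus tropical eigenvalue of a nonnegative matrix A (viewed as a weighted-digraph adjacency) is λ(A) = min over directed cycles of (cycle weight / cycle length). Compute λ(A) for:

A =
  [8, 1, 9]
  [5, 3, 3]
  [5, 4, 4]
λ(A) = 3

Enumerate directed cycles and compute their means (weight / length). Sample:
  cycle 0 → 0: weight = 8, length = 1, mean = 8/1 ≈ 8.000
  cycle 1 → 1: weight = 3, length = 1, mean = 3/1 ≈ 3.000
  cycle 2 → 2: weight = 4, length = 1, mean = 4/1 ≈ 4.000
  cycle 0 → 1 → 0: weight = 6, length = 2, mean = 6/2 ≈ 3.000
  cycle 0 → 2 → 0: weight = 14, length = 2, mean = 14/2 ≈ 7.000
  cycle 1 → 0 → 1: weight = 6, length = 2, mean = 6/2 ≈ 3.000
Minimum mean = 3.000, attained e.g. along the cycle 1 → 1 with weight 3 and length 1. So λ(A) = 3/1 = 3.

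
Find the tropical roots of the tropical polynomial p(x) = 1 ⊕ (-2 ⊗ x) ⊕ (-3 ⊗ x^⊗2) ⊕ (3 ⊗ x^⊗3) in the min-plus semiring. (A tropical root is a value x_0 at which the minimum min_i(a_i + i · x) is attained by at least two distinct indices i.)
Roots: {-6, 1, 3}

Each tropical root is a break point of the lower envelope of the lines y = a_i + i · x (there are 4 lines, with slopes 0, 1, ..., 3). Only the lines that attain the minimum somewhere contribute to roots; other lines are dominated. Here the surviving (envelope) indices are i = 3, i = 2, i = 1, i = 0.
Intersections between consecutive envelope lines give the roots: for adjacent envelope indices i < j the intersection is x = (a_i − a_j) / (j − i). Reading off the sorted break points: {-6, 1, 3}.
Verification: at each break x_0, at least two indices attain the minimum of min_i(a_i + i · x_0).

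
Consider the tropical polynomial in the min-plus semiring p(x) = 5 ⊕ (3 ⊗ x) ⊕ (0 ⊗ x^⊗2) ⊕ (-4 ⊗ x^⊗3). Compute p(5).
p(5) = 5

A tropical monomial a ⊗ x^⊗i evaluates to a + i · x. Evaluating each term at x = 5:
  Term 0 contributes 5 + 0 · 5 = 5
  Term 1 contributes 3 + 1 · 5 = 8
  Term 2 contributes 0 + 2 · 5 = 10
  Term 3 contributes -4 + 3 · 5 = 11
p(5) = ⊕ of these = min[5, 8, 10, 11] = 5.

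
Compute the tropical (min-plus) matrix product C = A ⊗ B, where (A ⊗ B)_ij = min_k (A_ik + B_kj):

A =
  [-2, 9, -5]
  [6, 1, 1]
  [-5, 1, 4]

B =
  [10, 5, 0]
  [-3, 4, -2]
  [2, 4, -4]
A ⊗ B =
  [-3, -1, -9]
  [-2, 5, -3]
  [-2, 0, -5]

Apply the min-plus product entry-by-entry:
  C[0][0] = min over k of (A[0][0] + B[0][0] = -2 + 10 = 8, A[0][1] + B[1][0] = 9 + -3 = 6, A[0][2] + B[2][0] = -5 + 2 = -3) = -3 (attained at k = 2)
  C[0][1] = min over k of (A[0][0] + B[0][1] = -2 + 5 = 3, A[0][1] + B[1][1] = 9 + 4 = 13, A[0][2] + B[2][1] = -5 + 4 = -1) = -1 (attained at k = 2)
  C[0][2] = min over k of (A[0][0] + B[0][2] = -2 + 0 = -2, A[0][1] + B[1][2] = 9 + -2 = 7, A[0][2] + B[2][2] = -5 + -4 = -9) = -9 (attained at k = 2)
  C[1][0] = min over k of (A[1][0] + B[0][0] = 6 + 10 = 16, A[1][1] + B[1][0] = 1 + -3 = -2, A[1][2] + B[2][0] = 1 + 2 = 3) = -2 (attained at k = 1)
  C[1][1] = min over k of (A[1][0] + B[0][1] = 6 + 5 = 11, A[1][1] + B[1][1] = 1 + 4 = 5, A[1][2] + B[2][1] = 1 + 4 = 5) = 5 (attained at k = 1)
  C[1][2] = min over k of (A[1][0] + B[0][2] = 6 + 0 = 6, A[1][1] + B[1][2] = 1 + -2 = -1, A[1][2] + B[2][2] = 1 + -4 = -3) = -3 (attained at k = 2)
  C[2][0] = min over k of (A[2][0] + B[0][0] = -5 + 10 = 5, A[2][1] + B[1][0] = 1 + -3 = -2, A[2][2] + B[2][0] = 4 + 2 = 6) = -2 (attained at k = 1)
  C[2][1] = min over k of (A[2][0] + B[0][1] = -5 + 5 = 0, A[2][1] + B[1][1] = 1 + 4 = 5, A[2][2] + B[2][1] = 4 + 4 = 8) = 0 (attained at k = 0)
  C[2][2] = min over k of (A[2][0] + B[0][2] = -5 + 0 = -5, A[2][1] + B[1][2] = 1 + -2 = -1, A[2][2] + B[2][2] = 4 + -4 = 0) = -5 (attained at k = 0)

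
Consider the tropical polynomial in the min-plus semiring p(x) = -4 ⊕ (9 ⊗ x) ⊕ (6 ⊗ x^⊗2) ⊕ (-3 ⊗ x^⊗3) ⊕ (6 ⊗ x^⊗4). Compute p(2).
p(2) = -4

A tropical monomial a ⊗ x^⊗i evaluates to a + i · x. Evaluating each term at x = 2:
  Term 0 contributes -4 + 0 · 2 = -4
  Term 1 contributes 9 + 1 · 2 = 11
  Term 2 contributes 6 + 2 · 2 = 10
  Term 3 contributes -3 + 3 · 2 = 3
  Term 4 contributes 6 + 4 · 2 = 14
p(2) = ⊕ of these = min[-4, 11, 10, 3, 14] = -4.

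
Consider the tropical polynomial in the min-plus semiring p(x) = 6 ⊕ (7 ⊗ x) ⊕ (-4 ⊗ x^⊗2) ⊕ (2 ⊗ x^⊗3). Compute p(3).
p(3) = 2

A tropical monomial a ⊗ x^⊗i evaluates to a + i · x. Evaluating each term at x = 3:
  Term 0 contributes 6 + 0 · 3 = 6
  Term 1 contributes 7 + 1 · 3 = 10
  Term 2 contributes -4 + 2 · 3 = 2
  Term 3 contributes 2 + 3 · 3 = 11
p(3) = ⊕ of these = min[6, 10, 2, 11] = 2.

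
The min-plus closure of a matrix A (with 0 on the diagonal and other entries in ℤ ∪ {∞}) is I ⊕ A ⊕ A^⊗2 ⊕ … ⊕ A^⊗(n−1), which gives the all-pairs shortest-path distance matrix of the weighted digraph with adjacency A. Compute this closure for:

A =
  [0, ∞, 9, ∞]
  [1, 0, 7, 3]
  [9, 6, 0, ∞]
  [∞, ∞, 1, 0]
Closure =
  [0, 15, 9, 18]
  [1, 0, 4, 3]
  [7, 6, 0, 9]
  [8, 7, 1, 0]

This is the Floyd-Warshall all-pairs shortest-path computation. For each intermediate vertex k = 0, 1, …, 3, update dist[i][j] ← min(dist[i][j], dist[i][k] + dist[k][j]). The final matrix gives, for each (i, j), the minimum total weight of any directed path from i to j (possibly empty when i = j).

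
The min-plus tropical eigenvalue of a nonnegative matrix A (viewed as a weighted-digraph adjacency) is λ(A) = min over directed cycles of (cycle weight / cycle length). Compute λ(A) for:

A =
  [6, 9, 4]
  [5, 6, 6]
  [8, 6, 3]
λ(A) = 3

Enumerate directed cycles and compute their means (weight / length). Sample:
  cycle 0 → 0: weight = 6, length = 1, mean = 6/1 ≈ 6.000
  cycle 1 → 1: weight = 6, length = 1, mean = 6/1 ≈ 6.000
  cycle 2 → 2: weight = 3, length = 1, mean = 3/1 ≈ 3.000
  cycle 0 → 1 → 0: weight = 14, length = 2, mean = 14/2 ≈ 7.000
  cycle 0 → 2 → 0: weight = 12, length = 2, mean = 12/2 ≈ 6.000
  cycle 1 → 0 → 1: weight = 14, length = 2, mean = 14/2 ≈ 7.000
Minimum mean = 3.000, attained e.g. along the cycle 2 → 2 with weight 3 and length 1. So λ(A) = 3/1 = 3.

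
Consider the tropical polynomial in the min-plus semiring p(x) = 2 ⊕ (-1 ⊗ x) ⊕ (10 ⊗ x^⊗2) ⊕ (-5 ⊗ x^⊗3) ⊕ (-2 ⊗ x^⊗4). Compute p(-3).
p(-3) = -14

A tropical monomial a ⊗ x^⊗i evaluates to a + i · x. Evaluating each term at x = -3:
  Term 0 contributes 2 + 0 · -3 = 2
  Term 1 contributes -1 + 1 · -3 = -4
  Term 2 contributes 10 + 2 · -3 = 4
  Term 3 contributes -5 + 3 · -3 = -14
  Term 4 contributes -2 + 4 · -3 = -14
p(-3) = ⊕ of these = min[2, -4, 4, -14, -14] = -14.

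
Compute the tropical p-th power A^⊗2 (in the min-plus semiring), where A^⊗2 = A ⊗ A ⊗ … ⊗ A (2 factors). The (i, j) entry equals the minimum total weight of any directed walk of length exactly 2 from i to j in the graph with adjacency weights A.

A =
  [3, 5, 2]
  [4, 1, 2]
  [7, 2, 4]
A^⊗2 =
  [6, 4, 5]
  [5, 2, 3]
  [6, 3, 4]

Each entry (A^⊗2)_ij equals the minimum over all length-2 walks i = v_0 → v_1 → … → v_2 = j of Σ_t A[v_t][v_{t+1}]. For example, for (i, j) = (0, 2) we minimise over 3 possible intermediate vertex sequences; the minimum is 5, attained along the walk 0 → 0 → 2.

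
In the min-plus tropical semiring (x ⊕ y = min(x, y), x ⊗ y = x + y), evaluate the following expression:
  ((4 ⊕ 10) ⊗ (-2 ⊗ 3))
((4 ⊕ 10) ⊗ (-2 ⊗ 3)) = 5

Expand innermost to outermost. Recall ⊕ takes the minimum of its arguments and ⊗ takes their sum. Working out the expression ((4 ⊕ 10) ⊗ (-2 ⊗ 3)) gives 5.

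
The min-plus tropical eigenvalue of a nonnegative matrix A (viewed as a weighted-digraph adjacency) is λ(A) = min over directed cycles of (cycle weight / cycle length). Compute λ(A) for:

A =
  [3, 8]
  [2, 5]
λ(A) = 3

Enumerate directed cycles and compute their means (weight / length). Sample:
  cycle 0 → 0: weight = 3, length = 1, mean = 3/1 ≈ 3.000
  cycle 1 → 1: weight = 5, length = 1, mean = 5/1 ≈ 5.000
  cycle 0 → 1 → 0: weight = 10, length = 2, mean = 10/2 ≈ 5.000
  cycle 1 → 0 → 1: weight = 10, length = 2, mean = 10/2 ≈ 5.000
Minimum mean = 3.000, attained e.g. along the cycle 0 → 0 with weight 3 and length 1. So λ(A) = 3/1 = 3.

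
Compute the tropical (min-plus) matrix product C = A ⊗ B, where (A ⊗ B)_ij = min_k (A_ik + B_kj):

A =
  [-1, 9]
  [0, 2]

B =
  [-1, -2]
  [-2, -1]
A ⊗ B =
  [-2, -3]
  [-1, -2]

Apply the min-plus product entry-by-entry:
  C[0][0] = min over k of (A[0][0] + B[0][0] = -1 + -1 = -2, A[0][1] + B[1][0] = 9 + -2 = 7) = -2 (attained at k = 0)
  C[0][1] = min over k of (A[0][0] + B[0][1] = -1 + -2 = -3, A[0][1] + B[1][1] = 9 + -1 = 8) = -3 (attained at k = 0)
  C[1][0] = min over k of (A[1][0] + B[0][0] = 0 + -1 = -1, A[1][1] + B[1][0] = 2 + -2 = 0) = -1 (attained at k = 0)
  C[1][1] = min over k of (A[1][0] + B[0][1] = 0 + -2 = -2, A[1][1] + B[1][1] = 2 + -1 = 1) = -2 (attained at k = 0)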